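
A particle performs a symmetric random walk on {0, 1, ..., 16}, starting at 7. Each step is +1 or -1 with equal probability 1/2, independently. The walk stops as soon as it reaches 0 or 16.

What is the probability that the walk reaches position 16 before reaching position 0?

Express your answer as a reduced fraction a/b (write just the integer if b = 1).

Answer: 7/16

Derivation:
Symmetric walk (p = 1/2): the harmonic-function argument gives P(hit 16 before 0 | start at 7) = a/N.
P = 7/16 = 7/16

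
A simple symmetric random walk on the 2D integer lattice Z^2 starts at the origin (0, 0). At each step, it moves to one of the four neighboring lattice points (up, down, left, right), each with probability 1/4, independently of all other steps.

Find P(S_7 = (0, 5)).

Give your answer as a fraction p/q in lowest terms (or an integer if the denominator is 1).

Answer: 49/16384

Derivation:
Let h be the number of horizontal steps (so 7-h are vertical). To end at (0,5) need (h+0)/2 right-steps and ((7-h)+5)/2 up-steps.
Sum over h with 0 ≤ h ≤ 2, h ≡ 0 (mod 2), 7-h ≡ 1 (mod 2):
h=0: C(7,0)·C(0,0)·C(7,6) = 1·1·7 = 7
h=2: C(7,2)·C(2,1)·C(5,5) = 21·2·1 = 42
Total favorable: 49
Total paths: 4^7 = 16384
P = 49/16384 = 49/16384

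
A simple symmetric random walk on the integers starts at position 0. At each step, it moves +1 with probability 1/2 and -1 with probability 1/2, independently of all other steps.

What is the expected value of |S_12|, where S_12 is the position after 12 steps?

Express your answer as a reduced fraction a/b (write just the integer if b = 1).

S_12 takes values m ≡ 0 (mod 2) with |m| ≤ 12; P(S_12=m) = C(12,(12+m)/2)/2^12.
Total paths: 2^12 = 4096
Distribution: P(S=-12)=1/4096, P(S=-10)=12/4096, P(S=-8)=66/4096, P(S=-6)=220/4096, P(S=-4)=495/4096, P(S=-2)=792/4096, P(S=0)=924/4096, P(S=2)=792/4096, P(S=4)=495/4096, P(S=6)=220/4096, P(S=8)=66/4096, P(S=10)=12/4096, P(S=12)=1/4096
E[|S_12|] = Σ_m |m|·P(S_12=m) = 11088/4096 = 693/256

Answer: 693/256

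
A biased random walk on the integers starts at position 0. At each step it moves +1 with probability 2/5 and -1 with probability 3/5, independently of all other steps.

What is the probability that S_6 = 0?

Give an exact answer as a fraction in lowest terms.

Answer: 864/3125

Derivation:
To reach position 0 after 6 steps: need 3 steps of +1 and 3 steps of -1.
Number of such sequences: C(6,3) = 20
Each has probability (2/5)^3 · (3/5)^3 = 216/15625
P = 20 · 216/15625 = 864/3125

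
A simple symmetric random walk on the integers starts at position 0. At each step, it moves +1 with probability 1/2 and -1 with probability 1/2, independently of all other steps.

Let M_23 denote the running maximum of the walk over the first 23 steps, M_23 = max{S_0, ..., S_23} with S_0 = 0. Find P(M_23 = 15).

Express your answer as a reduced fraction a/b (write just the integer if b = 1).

Answer: 8855/8388608

Derivation:
Let M_23 = max(S_0,...,S_23). Use the reflection principle: for j ≥ 1, #{paths with M_23 ≥ j} = #{S_23 ≥ j} + #{S_23 ≥ j+1}.
By reflection, #{M_23 ≥ 15} = #{S_23 ≥ 15} + #{S_23 ≥ 16} = 10903 + 2048 = 12951.
#{M_23 ≥ 16} = #{S_23 ≥ 16} + #{S_23 ≥ 17} = 2048 + 2048 = 4096.
#{M_23 = 15} = 12951 - 4096 = 8855.
P(M_23 = 15) = 8855/8388608 = 8855/8388608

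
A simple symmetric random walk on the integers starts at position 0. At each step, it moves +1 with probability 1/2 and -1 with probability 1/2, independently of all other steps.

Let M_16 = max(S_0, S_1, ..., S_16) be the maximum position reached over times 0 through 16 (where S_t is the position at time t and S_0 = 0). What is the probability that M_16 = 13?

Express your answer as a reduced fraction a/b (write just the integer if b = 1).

Answer: 1/4096

Derivation:
Let M_16 = max(S_0,...,S_16). Use the reflection principle: for j ≥ 1, #{paths with M_16 ≥ j} = #{S_16 ≥ j} + #{S_16 ≥ j+1}.
By reflection, #{M_16 ≥ 13} = #{S_16 ≥ 13} + #{S_16 ≥ 14} = 17 + 17 = 34.
#{M_16 ≥ 14} = #{S_16 ≥ 14} + #{S_16 ≥ 15} = 17 + 1 = 18.
#{M_16 = 13} = 34 - 18 = 16.
P(M_16 = 13) = 16/65536 = 1/4096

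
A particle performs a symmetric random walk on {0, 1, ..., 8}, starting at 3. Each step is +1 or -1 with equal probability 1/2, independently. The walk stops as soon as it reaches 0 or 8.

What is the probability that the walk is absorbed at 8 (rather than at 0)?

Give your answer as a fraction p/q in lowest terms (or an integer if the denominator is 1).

Answer: 3/8

Derivation:
Symmetric walk (p = 1/2): the harmonic-function argument gives P(hit 8 before 0 | start at 3) = a/N.
P = 3/8 = 3/8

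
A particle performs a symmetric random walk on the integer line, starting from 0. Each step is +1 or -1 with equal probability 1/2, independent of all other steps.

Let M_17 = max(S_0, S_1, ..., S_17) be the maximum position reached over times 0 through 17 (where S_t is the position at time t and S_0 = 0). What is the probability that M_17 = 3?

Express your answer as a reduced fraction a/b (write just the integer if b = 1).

Let M_17 = max(S_0,...,S_17). Use the reflection principle: for j ≥ 1, #{paths with M_17 ≥ j} = #{S_17 ≥ j} + #{S_17 ≥ j+1}.
By reflection, #{M_17 ≥ 3} = #{S_17 ≥ 3} + #{S_17 ≥ 4} = 41226 + 21778 = 63004.
#{M_17 ≥ 4} = #{S_17 ≥ 4} + #{S_17 ≥ 5} = 21778 + 21778 = 43556.
#{M_17 = 3} = 63004 - 43556 = 19448.
P(M_17 = 3) = 19448/131072 = 2431/16384

Answer: 2431/16384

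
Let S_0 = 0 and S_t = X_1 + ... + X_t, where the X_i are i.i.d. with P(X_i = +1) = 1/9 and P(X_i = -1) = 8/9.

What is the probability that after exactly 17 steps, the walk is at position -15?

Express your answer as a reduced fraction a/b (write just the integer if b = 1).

To reach position -15 after 17 steps: need 1 step of +1 and 16 steps of -1.
Number of such sequences: C(17,1) = 17
Each has probability (1/9)^1 · (8/9)^16 = 281474976710656/16677181699666569
P = 17 · 281474976710656/16677181699666569 = 4785074604081152/16677181699666569

Answer: 4785074604081152/16677181699666569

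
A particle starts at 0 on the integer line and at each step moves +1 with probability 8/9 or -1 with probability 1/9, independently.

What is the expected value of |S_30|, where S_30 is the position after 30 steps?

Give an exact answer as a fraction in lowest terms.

Answer: 36634334429120403652309433210/1570042899082081611640534563

Derivation:
S_30 takes values m ≡ 0 (mod 2) with |m| ≤ 30; P(S_30=m) = C(30,(30+m)/2) · (8/9)^((30+m)/2) · (1/9)^((30-m)/2).
Distribution: P(S=-30)=1/42391158275216203514294433201, P(S=-28)=80/14130386091738734504764811067, P(S=-26)=9280/14130386091738734504764811067, P(S=-24)=2078720/42391158275216203514294433201, P(S=-22)=4157440/1570042899082081611640534563, P(S=-20)=172949504/1570042899082081611640534563, P(S=-18)=17294950400/4710128697246244834921603689, P(S=-16)=158125260800/1570042899082081611640534563, P(S=-14)=3636880998400/1570042899082081611640534563, P(S=-12)=640091055718400/14130386091738734504764811067, P(S=-10)=3584509912023040/4710128697246244834921603689, P(S=-8)=52138325993062400/4710128697246244834921603689, P(S=-6)=1981256387736371200/14130386091738734504764811067, P(S=-4)=2438469400290918400/1570042899082081611640534563, P(S=-2)=23687988459968921600/1570042899082081611640534563, P(S=0)=606412504575204392960/4710128697246244834921603689, P(S=2)=1516031261438010982400/1570042899082081611640534563, P(S=4)=9987970663591601766400/1570042899082081611640534563, P(S=6)=519374474506763291852800/14130386091738734504764811067, P(S=8)=874735957064022386278400/4710128697246244834921603689, P(S=10)=3848838211081698499624960/4710128697246244834921603689, P(S=12)=43986722412362268567142400/14130386091738734504764811067, P(S=14)=15995171786313552206233600/1570042899082081611640534563, P(S=16)=44508304101046406139084800/1570042899082081611640534563, P(S=18)=311558128707324842973593600/4710128697246244834921603689, P(S=20)=199397202372687899503099904/1570042899082081611640534563, P(S=22)=306764926727212153081692160/1570042899082081611640534563, P(S=24)=9816477655270788898614149120/42391158275216203514294433201, P(S=26)=2804707901505939685318328320/14130386091738734504764811067, P(S=28)=1547425049106725343623905280/14130386091738734504764811067, P(S=30)=1237940039285380274899124224/42391158275216203514294433201
E[|S_30|] = Σ_m |m|·P(S_30=m) = 36634334429120403652309433210/1570042899082081611640534563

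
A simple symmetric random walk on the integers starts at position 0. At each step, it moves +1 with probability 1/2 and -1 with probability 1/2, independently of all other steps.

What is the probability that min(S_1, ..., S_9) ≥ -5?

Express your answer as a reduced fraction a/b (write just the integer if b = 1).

Answer: 123/128

Derivation:
Let f(t,s) = #length-t paths at position s with S_1..S_t all ≥ -5.
f(t,s) = f(t-1,s-1) + f(t-1,s+1) for s ≥ -5; f(t,s) = 0 for s < -5.
t=0: f(0,0)=1
t=1: f(1,-1)=1 f(1,1)=1
t=2: f(2,-2)=1 f(2,0)=2 f(2,2)=1
t=3: f(3,-3)=1 f(3,-1)=3 f(3,1)=3 f(3,3)=1
t=4: f(4,-4)=1 f(4,-2)=4 f(4,0)=6 f(4,2)=4 f(4,4)=1
t=5: f(5,-5)=1 f(5,-3)=5 f(5,-1)=10 f(5,1)=10 f(5,3)=5 f(5,5)=1
t=6: f(6,-4)=6 f(6,-2)=15 f(6,0)=20 f(6,2)=15 f(6,4)=6 f(6,6)=1
t=7: f(7,-5)=6 f(7,-3)=21 f(7,-1)=35 f(7,1)=35 f(7,3)=21 f(7,5)=7 f(7,7)=1
t=8: f(8,-4)=27 f(8,-2)=56 f(8,0)=70 f(8,2)=56 f(8,4)=28 f(8,6)=8 f(8,8)=1
t=9: f(9,-5)=27 f(9,-3)=83 f(9,-1)=126 f(9,1)=126 f(9,3)=84 f(9,5)=36 f(9,7)=9 f(9,9)=1
Σ_s f(9,s) = 492
P = 492/512 = 123/128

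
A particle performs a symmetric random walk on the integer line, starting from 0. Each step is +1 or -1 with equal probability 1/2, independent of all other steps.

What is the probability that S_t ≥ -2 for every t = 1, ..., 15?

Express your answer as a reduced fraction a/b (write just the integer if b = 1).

Answer: 17875/32768

Derivation:
Let f(t,s) = #length-t paths at position s with S_1..S_t all ≥ -2.
f(t,s) = f(t-1,s-1) + f(t-1,s+1) for s ≥ -2; f(t,s) = 0 for s < -2.
t=0: f(0,0)=1
t=1: f(1,-1)=1 f(1,1)=1
t=2: f(2,-2)=1 f(2,0)=2 f(2,2)=1
t=3: f(3,-1)=3 f(3,1)=3 f(3,3)=1
t=4: f(4,-2)=3 f(4,0)=6 f(4,2)=4 f(4,4)=1
t=5: f(5,-1)=9 f(5,1)=10 f(5,3)=5 f(5,5)=1
t=6: f(6,-2)=9 f(6,0)=19 f(6,2)=15 f(6,4)=6 f(6,6)=1
t=7: f(7,-1)=28 f(7,1)=34 f(7,3)=21 f(7,5)=7 f(7,7)=1
t=8: f(8,-2)=28 f(8,0)=62 f(8,2)=55 f(8,4)=28 f(8,6)=8 f(8,8)=1
t=9: f(9,-1)=90 f(9,1)=117 f(9,3)=83 f(9,5)=36 f(9,7)=9 f(9,9)=1
t=10: f(10,-2)=90 f(10,0)=207 f(10,2)=200 f(10,4)=119 f(10,6)=45 f(10,8)=10 f(10,10)=1
t=11: f(11,-1)=297 f(11,1)=407 f(11,3)=319 f(11,5)=164 f(11,7)=55 f(11,9)=11 f(11,11)=1
t=12: f(12,-2)=297 f(12,0)=704 f(12,2)=726 f(12,4)=483 f(12,6)=219 f(12,8)=66 f(12,10)=12 f(12,12)=1
t=13: f(13,-1)=1001 f(13,1)=1430 f(13,3)=1209 f(13,5)=702 f(13,7)=285 f(13,9)=78 f(13,11)=13 f(13,13)=1
t=14: f(14,-2)=1001 f(14,0)=2431 f(14,2)=2639 f(14,4)=1911 f(14,6)=987 f(14,8)=363 f(14,10)=91 f(14,12)=14 f(14,14)=1
t=15: f(15,-1)=3432 f(15,1)=5070 f(15,3)=4550 f(15,5)=2898 f(15,7)=1350 f(15,9)=454 f(15,11)=105 f(15,13)=15 f(15,15)=1
Σ_s f(15,s) = 17875
P = 17875/32768 = 17875/32768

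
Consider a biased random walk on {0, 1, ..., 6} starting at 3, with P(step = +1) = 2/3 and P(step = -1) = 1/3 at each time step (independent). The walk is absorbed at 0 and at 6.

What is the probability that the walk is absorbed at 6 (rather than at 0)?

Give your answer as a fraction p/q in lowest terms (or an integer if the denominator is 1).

Answer: 8/9

Derivation:
Biased walk: p = 2/3, q = 1/3, r = q/p = 1/2
Gambler's ruin: P(hit 6 before 0 | start at 3) = (1 - r^a)/(1 - r^N)
r^3 = 1/8; r^6 = 1/64
P = (1 - 1/8) / (1 - 1/64) = 7/8 / 63/64 = 8/9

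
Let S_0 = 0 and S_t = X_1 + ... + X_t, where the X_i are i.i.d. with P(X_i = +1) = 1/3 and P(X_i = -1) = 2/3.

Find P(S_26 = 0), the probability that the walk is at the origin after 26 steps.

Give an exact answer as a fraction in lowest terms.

To be at 0 after 26 steps: need exactly 13 steps of +1 and 13 of -1.
Number of such sequences: C(26,13) = 10400600
Each has probability (1/3)^13 · (2/3)^13 = 8192/2541865828329
P = 10400600 · 8192/2541865828329 = 85201715200/2541865828329

Answer: 85201715200/2541865828329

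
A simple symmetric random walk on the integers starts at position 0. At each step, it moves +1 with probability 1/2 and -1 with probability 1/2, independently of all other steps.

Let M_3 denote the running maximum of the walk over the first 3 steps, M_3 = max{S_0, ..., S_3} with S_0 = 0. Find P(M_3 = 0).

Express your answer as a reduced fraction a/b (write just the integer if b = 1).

Let M_3 = max(S_0,...,S_3). Use the reflection principle: for j ≥ 1, #{paths with M_3 ≥ j} = #{S_3 ≥ j} + #{S_3 ≥ j+1}.
P(M_3 ≥ 0) = 1 since S_0 = 0, so #{M_3 ≥ 0} = 8.
#{M_3 ≥ 1} = #{S_3 ≥ 1} + #{S_3 ≥ 2} = 4 + 1 = 5.
#{M_3 = 0} = 8 - 5 = 3.
P(M_3 = 0) = 3/8 = 3/8

Answer: 3/8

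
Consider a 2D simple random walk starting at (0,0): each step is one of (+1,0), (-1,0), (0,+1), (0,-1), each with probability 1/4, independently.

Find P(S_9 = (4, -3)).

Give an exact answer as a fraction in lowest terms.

Let h be the number of horizontal steps (so 9-h are vertical). To end at (4,-3) need (h+4)/2 right-steps and ((9-h)-3)/2 up-steps.
Sum over h with 4 ≤ h ≤ 6, h ≡ 0 (mod 2), 9-h ≡ 1 (mod 2):
h=4: C(9,4)·C(4,4)·C(5,1) = 126·1·5 = 630
h=6: C(9,6)·C(6,5)·C(3,0) = 84·6·1 = 504
Total favorable: 1134
Total paths: 4^9 = 262144
P = 1134/262144 = 567/131072

Answer: 567/131072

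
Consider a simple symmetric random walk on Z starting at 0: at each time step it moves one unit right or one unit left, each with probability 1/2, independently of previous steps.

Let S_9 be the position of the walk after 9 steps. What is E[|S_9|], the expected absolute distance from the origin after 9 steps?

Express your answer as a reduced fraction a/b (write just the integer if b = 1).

Answer: 315/128

Derivation:
S_9 takes values m ≡ 1 (mod 2) with |m| ≤ 9; P(S_9=m) = C(9,(9+m)/2)/2^9.
Total paths: 2^9 = 512
Distribution: P(S=-9)=1/512, P(S=-7)=9/512, P(S=-5)=36/512, P(S=-3)=84/512, P(S=-1)=126/512, P(S=1)=126/512, P(S=3)=84/512, P(S=5)=36/512, P(S=7)=9/512, P(S=9)=1/512
E[|S_9|] = Σ_m |m|·P(S_9=m) = 1260/512 = 315/128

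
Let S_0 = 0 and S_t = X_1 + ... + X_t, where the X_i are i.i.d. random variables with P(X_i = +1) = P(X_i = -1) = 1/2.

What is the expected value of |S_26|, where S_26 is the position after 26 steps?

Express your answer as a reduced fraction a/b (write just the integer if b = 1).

Answer: 16900975/4194304

Derivation:
S_26 takes values m ≡ 0 (mod 2) with |m| ≤ 26; P(S_26=m) = C(26,(26+m)/2)/2^26.
Total paths: 2^26 = 67108864
Distribution: P(S=-26)=1/67108864, P(S=-24)=26/67108864, P(S=-22)=325/67108864, P(S=-20)=2600/67108864, P(S=-18)=14950/67108864, P(S=-16)=65780/67108864, P(S=-14)=230230/67108864, P(S=-12)=657800/67108864, P(S=-10)=1562275/67108864, P(S=-8)=3124550/67108864, P(S=-6)=5311735/67108864, P(S=-4)=7726160/67108864, P(S=-2)=9657700/67108864, P(S=0)=10400600/67108864, P(S=2)=9657700/67108864, P(S=4)=7726160/67108864, P(S=6)=5311735/67108864, P(S=8)=3124550/67108864, P(S=10)=1562275/67108864, P(S=12)=657800/67108864, P(S=14)=230230/67108864, P(S=16)=65780/67108864, P(S=18)=14950/67108864, P(S=20)=2600/67108864, P(S=22)=325/67108864, P(S=24)=26/67108864, P(S=26)=1/67108864
E[|S_26|] = Σ_m |m|·P(S_26=m) = 270415600/67108864 = 16900975/4194304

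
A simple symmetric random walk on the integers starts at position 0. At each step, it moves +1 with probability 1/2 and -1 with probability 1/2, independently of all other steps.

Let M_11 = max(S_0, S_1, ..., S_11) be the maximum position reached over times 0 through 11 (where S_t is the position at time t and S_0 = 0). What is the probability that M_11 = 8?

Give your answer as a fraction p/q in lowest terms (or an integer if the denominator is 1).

Let M_11 = max(S_0,...,S_11). Use the reflection principle: for j ≥ 1, #{paths with M_11 ≥ j} = #{S_11 ≥ j} + #{S_11 ≥ j+1}.
By reflection, #{M_11 ≥ 8} = #{S_11 ≥ 8} + #{S_11 ≥ 9} = 12 + 12 = 24.
#{M_11 ≥ 9} = #{S_11 ≥ 9} + #{S_11 ≥ 10} = 12 + 1 = 13.
#{M_11 = 8} = 24 - 13 = 11.
P(M_11 = 8) = 11/2048 = 11/2048

Answer: 11/2048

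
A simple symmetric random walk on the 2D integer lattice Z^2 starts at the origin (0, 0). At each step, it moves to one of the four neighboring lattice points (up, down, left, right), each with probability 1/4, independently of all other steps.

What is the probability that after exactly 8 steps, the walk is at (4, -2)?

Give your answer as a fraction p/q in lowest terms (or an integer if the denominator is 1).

Answer: 7/1024

Derivation:
Let h be the number of horizontal steps (so 8-h are vertical). To end at (4,-2) need (h+4)/2 right-steps and ((8-h)-2)/2 up-steps.
Sum over h with 4 ≤ h ≤ 6, h ≡ 0 (mod 2), 8-h ≡ 0 (mod 2):
h=4: C(8,4)·C(4,4)·C(4,1) = 70·1·4 = 280
h=6: C(8,6)·C(6,5)·C(2,0) = 28·6·1 = 168
Total favorable: 448
Total paths: 4^8 = 65536
P = 448/65536 = 7/1024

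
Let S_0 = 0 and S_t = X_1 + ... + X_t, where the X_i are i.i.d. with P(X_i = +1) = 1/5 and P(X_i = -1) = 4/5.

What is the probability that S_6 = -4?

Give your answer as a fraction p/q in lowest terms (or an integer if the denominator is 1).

To reach position -4 after 6 steps: need 1 step of +1 and 5 steps of -1.
Number of such sequences: C(6,1) = 6
Each has probability (1/5)^1 · (4/5)^5 = 1024/15625
P = 6 · 1024/15625 = 6144/15625

Answer: 6144/15625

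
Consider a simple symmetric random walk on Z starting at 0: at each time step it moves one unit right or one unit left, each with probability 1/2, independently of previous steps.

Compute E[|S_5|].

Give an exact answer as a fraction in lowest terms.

S_5 takes values m ≡ 1 (mod 2) with |m| ≤ 5; P(S_5=m) = C(5,(5+m)/2)/2^5.
Total paths: 2^5 = 32
Distribution: P(S=-5)=1/32, P(S=-3)=5/32, P(S=-1)=10/32, P(S=1)=10/32, P(S=3)=5/32, P(S=5)=1/32
E[|S_5|] = Σ_m |m|·P(S_5=m) = 60/32 = 15/8

Answer: 15/8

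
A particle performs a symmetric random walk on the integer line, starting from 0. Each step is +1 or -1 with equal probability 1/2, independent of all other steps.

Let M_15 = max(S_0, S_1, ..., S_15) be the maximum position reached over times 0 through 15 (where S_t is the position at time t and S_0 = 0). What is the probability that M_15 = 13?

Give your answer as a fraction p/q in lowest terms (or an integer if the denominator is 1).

Let M_15 = max(S_0,...,S_15). Use the reflection principle: for j ≥ 1, #{paths with M_15 ≥ j} = #{S_15 ≥ j} + #{S_15 ≥ j+1}.
By reflection, #{M_15 ≥ 13} = #{S_15 ≥ 13} + #{S_15 ≥ 14} = 16 + 1 = 17.
#{M_15 ≥ 14} = #{S_15 ≥ 14} + #{S_15 ≥ 15} = 1 + 1 = 2.
#{M_15 = 13} = 17 - 2 = 15.
P(M_15 = 13) = 15/32768 = 15/32768

Answer: 15/32768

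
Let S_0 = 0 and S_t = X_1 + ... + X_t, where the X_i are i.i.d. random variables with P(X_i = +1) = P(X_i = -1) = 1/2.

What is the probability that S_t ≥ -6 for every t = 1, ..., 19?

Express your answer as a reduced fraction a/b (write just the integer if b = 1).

Let f(t,s) = #length-t paths at position s with S_1..S_t all ≥ -6.
f(t,s) = f(t-1,s-1) + f(t-1,s+1) for s ≥ -6; f(t,s) = 0 for s < -6.
t=0: f(0,0)=1
t=1: f(1,-1)=1 f(1,1)=1
t=2: f(2,-2)=1 f(2,0)=2 f(2,2)=1
t=3: f(3,-3)=1 f(3,-1)=3 f(3,1)=3 f(3,3)=1
t=4: f(4,-4)=1 f(4,-2)=4 f(4,0)=6 f(4,2)=4 f(4,4)=1
t=5: f(5,-5)=1 f(5,-3)=5 f(5,-1)=10 f(5,1)=10 f(5,3)=5 f(5,5)=1
t=6: f(6,-6)=1 f(6,-4)=6 f(6,-2)=15 f(6,0)=20 f(6,2)=15 f(6,4)=6 f(6,6)=1
t=7: f(7,-5)=7 f(7,-3)=21 f(7,-1)=35 f(7,1)=35 f(7,3)=21 f(7,5)=7 f(7,7)=1
t=8: f(8,-6)=7 f(8,-4)=28 f(8,-2)=56 f(8,0)=70 f(8,2)=56 f(8,4)=28 f(8,6)=8 f(8,8)=1
t=9: f(9,-5)=35 f(9,-3)=84 f(9,-1)=126 f(9,1)=126 f(9,3)=84 f(9,5)=36 f(9,7)=9 f(9,9)=1
t=10: f(10,-6)=35 f(10,-4)=119 f(10,-2)=210 f(10,0)=252 f(10,2)=210 f(10,4)=120 f(10,6)=45 f(10,8)=10 f(10,10)=1
t=11: f(11,-5)=154 f(11,-3)=329 f(11,-1)=462 f(11,1)=462 f(11,3)=330 f(11,5)=165 f(11,7)=55 f(11,9)=11 f(11,11)=1
t=12: f(12,-6)=154 f(12,-4)=483 f(12,-2)=791 f(12,0)=924 f(12,2)=792 f(12,4)=495 f(12,6)=220 f(12,8)=66 f(12,10)=12 f(12,12)=1
t=13: f(13,-5)=637 f(13,-3)=1274 f(13,-1)=1715 f(13,1)=1716 f(13,3)=1287 f(13,5)=715 f(13,7)=286 f(13,9)=78 f(13,11)=13 f(13,13)=1
t=14: f(14,-6)=637 f(14,-4)=1911 f(14,-2)=2989 f(14,0)=3431 f(14,2)=3003 f(14,4)=2002 f(14,6)=1001 f(14,8)=364 f(14,10)=91 f(14,12)=14 f(14,14)=1
t=15: f(15,-5)=2548 f(15,-3)=4900 f(15,-1)=6420 f(15,1)=6434 f(15,3)=5005 f(15,5)=3003 f(15,7)=1365 f(15,9)=455 f(15,11)=105 f(15,13)=15 f(15,15)=1
t=16: f(16,-6)=2548 f(16,-4)=7448 f(16,-2)=11320 f(16,0)=12854 f(16,2)=11439 f(16,4)=8008 f(16,6)=4368 f(16,8)=1820 f(16,10)=560 f(16,12)=120 f(16,14)=16 f(16,16)=1
t=17: f(17,-5)=9996 f(17,-3)=18768 f(17,-1)=24174 f(17,1)=24293 f(17,3)=19447 f(17,5)=12376 f(17,7)=6188 f(17,9)=2380 f(17,11)=680 f(17,13)=136 f(17,15)=17 f(17,17)=1
t=18: f(18,-6)=9996 f(18,-4)=28764 f(18,-2)=42942 f(18,0)=48467 f(18,2)=43740 f(18,4)=31823 f(18,6)=18564 f(18,8)=8568 f(18,10)=3060 f(18,12)=816 f(18,14)=153 f(18,16)=18 f(18,18)=1
t=19: f(19,-5)=38760 f(19,-3)=71706 f(19,-1)=91409 f(19,1)=92207 f(19,3)=75563 f(19,5)=50387 f(19,7)=27132 f(19,9)=11628 f(19,11)=3876 f(19,13)=969 f(19,15)=171 f(19,17)=19 f(19,19)=1
Σ_s f(19,s) = 463828
P = 463828/524288 = 115957/131072

Answer: 115957/131072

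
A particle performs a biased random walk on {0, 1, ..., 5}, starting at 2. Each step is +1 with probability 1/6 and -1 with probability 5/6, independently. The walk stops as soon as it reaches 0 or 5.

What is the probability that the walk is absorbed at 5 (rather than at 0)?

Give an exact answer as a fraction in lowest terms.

Answer: 6/781

Derivation:
Biased walk: p = 1/6, q = 5/6, r = q/p = 5
Gambler's ruin: P(hit 5 before 0 | start at 2) = (1 - r^a)/(1 - r^N)
r^2 = 25; r^5 = 3125
P = (1 - 25) / (1 - 3125) = -24 / -3124 = 6/781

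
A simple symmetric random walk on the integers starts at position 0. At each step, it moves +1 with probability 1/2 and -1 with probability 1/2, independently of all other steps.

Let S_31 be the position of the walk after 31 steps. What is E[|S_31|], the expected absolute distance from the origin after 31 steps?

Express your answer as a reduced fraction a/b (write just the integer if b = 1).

Answer: 300540195/67108864

Derivation:
S_31 takes values m ≡ 1 (mod 2) with |m| ≤ 31; P(S_31=m) = C(31,(31+m)/2)/2^31.
Total paths: 2^31 = 2147483648
Distribution: P(S=-31)=1/2147483648, P(S=-29)=31/2147483648, P(S=-27)=465/2147483648, P(S=-25)=4495/2147483648, P(S=-23)=31465/2147483648, P(S=-21)=169911/2147483648, P(S=-19)=736281/2147483648, P(S=-17)=2629575/2147483648, P(S=-15)=7888725/2147483648, P(S=-13)=20160075/2147483648, P(S=-11)=44352165/2147483648, P(S=-9)=84672315/2147483648, P(S=-7)=141120525/2147483648, P(S=-5)=206253075/2147483648, P(S=-3)=265182525/2147483648, P(S=-1)=300540195/2147483648, P(S=1)=300540195/2147483648, P(S=3)=265182525/2147483648, P(S=5)=206253075/2147483648, P(S=7)=141120525/2147483648, P(S=9)=84672315/2147483648, P(S=11)=44352165/2147483648, P(S=13)=20160075/2147483648, P(S=15)=7888725/2147483648, P(S=17)=2629575/2147483648, P(S=19)=736281/2147483648, P(S=21)=169911/2147483648, P(S=23)=31465/2147483648, P(S=25)=4495/2147483648, P(S=27)=465/2147483648, P(S=29)=31/2147483648, P(S=31)=1/2147483648
E[|S_31|] = Σ_m |m|·P(S_31=m) = 9617286240/2147483648 = 300540195/67108864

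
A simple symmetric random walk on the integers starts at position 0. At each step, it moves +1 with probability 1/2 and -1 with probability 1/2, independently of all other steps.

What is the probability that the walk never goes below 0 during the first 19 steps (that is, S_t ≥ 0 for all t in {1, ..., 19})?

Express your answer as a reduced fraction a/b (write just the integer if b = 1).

Let f(t,s) = #length-t paths at position s with S_1..S_t all ≥ 0.
f(t,s) = f(t-1,s-1) + f(t-1,s+1) for s ≥ 0; f(t,s) = 0 for s < 0.
t=0: f(0,0)=1
t=1: f(1,1)=1
t=2: f(2,0)=1 f(2,2)=1
t=3: f(3,1)=2 f(3,3)=1
t=4: f(4,0)=2 f(4,2)=3 f(4,4)=1
t=5: f(5,1)=5 f(5,3)=4 f(5,5)=1
t=6: f(6,0)=5 f(6,2)=9 f(6,4)=5 f(6,6)=1
t=7: f(7,1)=14 f(7,3)=14 f(7,5)=6 f(7,7)=1
t=8: f(8,0)=14 f(8,2)=28 f(8,4)=20 f(8,6)=7 f(8,8)=1
t=9: f(9,1)=42 f(9,3)=48 f(9,5)=27 f(9,7)=8 f(9,9)=1
t=10: f(10,0)=42 f(10,2)=90 f(10,4)=75 f(10,6)=35 f(10,8)=9 f(10,10)=1
t=11: f(11,1)=132 f(11,3)=165 f(11,5)=110 f(11,7)=44 f(11,9)=10 f(11,11)=1
t=12: f(12,0)=132 f(12,2)=297 f(12,4)=275 f(12,6)=154 f(12,8)=54 f(12,10)=11 f(12,12)=1
t=13: f(13,1)=429 f(13,3)=572 f(13,5)=429 f(13,7)=208 f(13,9)=65 f(13,11)=12 f(13,13)=1
t=14: f(14,0)=429 f(14,2)=1001 f(14,4)=1001 f(14,6)=637 f(14,8)=273 f(14,10)=77 f(14,12)=13 f(14,14)=1
t=15: f(15,1)=1430 f(15,3)=2002 f(15,5)=1638 f(15,7)=910 f(15,9)=350 f(15,11)=90 f(15,13)=14 f(15,15)=1
t=16: f(16,0)=1430 f(16,2)=3432 f(16,4)=3640 f(16,6)=2548 f(16,8)=1260 f(16,10)=440 f(16,12)=104 f(16,14)=15 f(16,16)=1
t=17: f(17,1)=4862 f(17,3)=7072 f(17,5)=6188 f(17,7)=3808 f(17,9)=1700 f(17,11)=544 f(17,13)=119 f(17,15)=16 f(17,17)=1
t=18: f(18,0)=4862 f(18,2)=11934 f(18,4)=13260 f(18,6)=9996 f(18,8)=5508 f(18,10)=2244 f(18,12)=663 f(18,14)=135 f(18,16)=17 f(18,18)=1
t=19: f(19,1)=16796 f(19,3)=25194 f(19,5)=23256 f(19,7)=15504 f(19,9)=7752 f(19,11)=2907 f(19,13)=798 f(19,15)=152 f(19,17)=18 f(19,19)=1
Σ_s f(19,s) = 92378
P = 92378/524288 = 46189/262144

Answer: 46189/262144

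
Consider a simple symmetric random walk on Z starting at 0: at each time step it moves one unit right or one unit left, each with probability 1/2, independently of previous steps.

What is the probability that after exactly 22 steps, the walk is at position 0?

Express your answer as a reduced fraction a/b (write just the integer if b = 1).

To return to 0 after 22 steps: need exactly 11 steps of +1 and 11 of -1.
Favorable paths: C(22,11) = 705432
Total paths: 2^22 = 4194304
P = 705432/4194304 = 88179/524288

Answer: 88179/524288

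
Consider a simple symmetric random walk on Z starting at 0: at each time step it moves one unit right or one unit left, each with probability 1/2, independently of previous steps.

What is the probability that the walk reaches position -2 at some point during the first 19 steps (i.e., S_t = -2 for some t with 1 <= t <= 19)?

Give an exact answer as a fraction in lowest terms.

Count via complement. Let g(t,s) = #length-t paths at position s with S_1..S_t all ≠ -2.
g(t,s) = g(t-1,s-1) + g(t-1,s+1) for s ≠ -2; g(t,-2) = 0.
t=0: g(0,0)=1
t=1: g(1,-1)=1 g(1,1)=1
t=2: g(2,0)=2 g(2,2)=1
t=3: g(3,-1)=2 g(3,1)=3 g(3,3)=1
t=4: g(4,0)=5 g(4,2)=4 g(4,4)=1
t=5: g(5,-1)=5 g(5,1)=9 g(5,3)=5 g(5,5)=1
t=6: g(6,0)=14 g(6,2)=14 g(6,4)=6 g(6,6)=1
t=7: g(7,-1)=14 g(7,1)=28 g(7,3)=20 g(7,5)=7 g(7,7)=1
t=8: g(8,0)=42 g(8,2)=48 g(8,4)=27 g(8,6)=8 g(8,8)=1
t=9: g(9,-1)=42 g(9,1)=90 g(9,3)=75 g(9,5)=35 g(9,7)=9 g(9,9)=1
t=10: g(10,0)=132 g(10,2)=165 g(10,4)=110 g(10,6)=44 g(10,8)=10 g(10,10)=1
t=11: g(11,-1)=132 g(11,1)=297 g(11,3)=275 g(11,5)=154 g(11,7)=54 g(11,9)=11 g(11,11)=1
t=12: g(12,0)=429 g(12,2)=572 g(12,4)=429 g(12,6)=208 g(12,8)=65 g(12,10)=12 g(12,12)=1
t=13: g(13,-1)=429 g(13,1)=1001 g(13,3)=1001 g(13,5)=637 g(13,7)=273 g(13,9)=77 g(13,11)=13 g(13,13)=1
t=14: g(14,0)=1430 g(14,2)=2002 g(14,4)=1638 g(14,6)=910 g(14,8)=350 g(14,10)=90 g(14,12)=14 g(14,14)=1
t=15: g(15,-1)=1430 g(15,1)=3432 g(15,3)=3640 g(15,5)=2548 g(15,7)=1260 g(15,9)=440 g(15,11)=104 g(15,13)=15 g(15,15)=1
t=16: g(16,0)=4862 g(16,2)=7072 g(16,4)=6188 g(16,6)=3808 g(16,8)=1700 g(16,10)=544 g(16,12)=119 g(16,14)=16 g(16,16)=1
t=17: g(17,-1)=4862 g(17,1)=11934 g(17,3)=13260 g(17,5)=9996 g(17,7)=5508 g(17,9)=2244 g(17,11)=663 g(17,13)=135 g(17,15)=17 g(17,17)=1
t=18: g(18,0)=16796 g(18,2)=25194 g(18,4)=23256 g(18,6)=15504 g(18,8)=7752 g(18,10)=2907 g(18,12)=798 g(18,14)=152 g(18,16)=18 g(18,18)=1
t=19: g(19,-1)=16796 g(19,1)=41990 g(19,3)=48450 g(19,5)=38760 g(19,7)=23256 g(19,9)=10659 g(19,11)=3705 g(19,13)=950 g(19,15)=170 g(19,17)=19 g(19,19)=1
Paths never hitting -2: Σ_s g(19,s) = 184756
Paths hitting -2: 2^19 - 184756 = 339532
P = 339532/524288 = 84883/131072

Answer: 84883/131072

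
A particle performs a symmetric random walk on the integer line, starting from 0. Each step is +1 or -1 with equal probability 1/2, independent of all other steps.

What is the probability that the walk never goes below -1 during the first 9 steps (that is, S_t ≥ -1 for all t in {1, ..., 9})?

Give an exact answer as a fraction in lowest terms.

Answer: 63/128

Derivation:
Let f(t,s) = #length-t paths at position s with S_1..S_t all ≥ -1.
f(t,s) = f(t-1,s-1) + f(t-1,s+1) for s ≥ -1; f(t,s) = 0 for s < -1.
t=0: f(0,0)=1
t=1: f(1,-1)=1 f(1,1)=1
t=2: f(2,0)=2 f(2,2)=1
t=3: f(3,-1)=2 f(3,1)=3 f(3,3)=1
t=4: f(4,0)=5 f(4,2)=4 f(4,4)=1
t=5: f(5,-1)=5 f(5,1)=9 f(5,3)=5 f(5,5)=1
t=6: f(6,0)=14 f(6,2)=14 f(6,4)=6 f(6,6)=1
t=7: f(7,-1)=14 f(7,1)=28 f(7,3)=20 f(7,5)=7 f(7,7)=1
t=8: f(8,0)=42 f(8,2)=48 f(8,4)=27 f(8,6)=8 f(8,8)=1
t=9: f(9,-1)=42 f(9,1)=90 f(9,3)=75 f(9,5)=35 f(9,7)=9 f(9,9)=1
Σ_s f(9,s) = 252
P = 252/512 = 63/128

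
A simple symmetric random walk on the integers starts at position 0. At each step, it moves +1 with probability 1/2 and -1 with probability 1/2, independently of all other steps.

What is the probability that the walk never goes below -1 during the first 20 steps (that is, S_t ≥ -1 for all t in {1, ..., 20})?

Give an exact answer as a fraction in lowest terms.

Answer: 88179/262144

Derivation:
Let f(t,s) = #length-t paths at position s with S_1..S_t all ≥ -1.
f(t,s) = f(t-1,s-1) + f(t-1,s+1) for s ≥ -1; f(t,s) = 0 for s < -1.
t=0: f(0,0)=1
t=1: f(1,-1)=1 f(1,1)=1
t=2: f(2,0)=2 f(2,2)=1
t=3: f(3,-1)=2 f(3,1)=3 f(3,3)=1
t=4: f(4,0)=5 f(4,2)=4 f(4,4)=1
t=5: f(5,-1)=5 f(5,1)=9 f(5,3)=5 f(5,5)=1
t=6: f(6,0)=14 f(6,2)=14 f(6,4)=6 f(6,6)=1
t=7: f(7,-1)=14 f(7,1)=28 f(7,3)=20 f(7,5)=7 f(7,7)=1
t=8: f(8,0)=42 f(8,2)=48 f(8,4)=27 f(8,6)=8 f(8,8)=1
t=9: f(9,-1)=42 f(9,1)=90 f(9,3)=75 f(9,5)=35 f(9,7)=9 f(9,9)=1
t=10: f(10,0)=132 f(10,2)=165 f(10,4)=110 f(10,6)=44 f(10,8)=10 f(10,10)=1
t=11: f(11,-1)=132 f(11,1)=297 f(11,3)=275 f(11,5)=154 f(11,7)=54 f(11,9)=11 f(11,11)=1
t=12: f(12,0)=429 f(12,2)=572 f(12,4)=429 f(12,6)=208 f(12,8)=65 f(12,10)=12 f(12,12)=1
t=13: f(13,-1)=429 f(13,1)=1001 f(13,3)=1001 f(13,5)=637 f(13,7)=273 f(13,9)=77 f(13,11)=13 f(13,13)=1
t=14: f(14,0)=1430 f(14,2)=2002 f(14,4)=1638 f(14,6)=910 f(14,8)=350 f(14,10)=90 f(14,12)=14 f(14,14)=1
t=15: f(15,-1)=1430 f(15,1)=3432 f(15,3)=3640 f(15,5)=2548 f(15,7)=1260 f(15,9)=440 f(15,11)=104 f(15,13)=15 f(15,15)=1
t=16: f(16,0)=4862 f(16,2)=7072 f(16,4)=6188 f(16,6)=3808 f(16,8)=1700 f(16,10)=544 f(16,12)=119 f(16,14)=16 f(16,16)=1
t=17: f(17,-1)=4862 f(17,1)=11934 f(17,3)=13260 f(17,5)=9996 f(17,7)=5508 f(17,9)=2244 f(17,11)=663 f(17,13)=135 f(17,15)=17 f(17,17)=1
t=18: f(18,0)=16796 f(18,2)=25194 f(18,4)=23256 f(18,6)=15504 f(18,8)=7752 f(18,10)=2907 f(18,12)=798 f(18,14)=152 f(18,16)=18 f(18,18)=1
t=19: f(19,-1)=16796 f(19,1)=41990 f(19,3)=48450 f(19,5)=38760 f(19,7)=23256 f(19,9)=10659 f(19,11)=3705 f(19,13)=950 f(19,15)=170 f(19,17)=19 f(19,19)=1
t=20: f(20,0)=58786 f(20,2)=90440 f(20,4)=87210 f(20,6)=62016 f(20,8)=33915 f(20,10)=14364 f(20,12)=4655 f(20,14)=1120 f(20,16)=189 f(20,18)=20 f(20,20)=1
Σ_s f(20,s) = 352716
P = 352716/1048576 = 88179/262144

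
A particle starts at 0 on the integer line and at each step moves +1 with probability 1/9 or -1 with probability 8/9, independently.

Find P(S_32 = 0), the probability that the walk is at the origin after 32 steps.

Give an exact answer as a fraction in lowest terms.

To be at 0 after 32 steps: need exactly 16 steps of +1 and 16 of -1.
Number of such sequences: C(32,16) = 601080390
Each has probability (1/9)^16 · (8/9)^16 = 281474976710656/3433683820292512484657849089281
P = 601080390 · 281474976710656/3433683820292512484657849089281 = 18798787641831336181760/381520424476945831628649898809

Answer: 18798787641831336181760/381520424476945831628649898809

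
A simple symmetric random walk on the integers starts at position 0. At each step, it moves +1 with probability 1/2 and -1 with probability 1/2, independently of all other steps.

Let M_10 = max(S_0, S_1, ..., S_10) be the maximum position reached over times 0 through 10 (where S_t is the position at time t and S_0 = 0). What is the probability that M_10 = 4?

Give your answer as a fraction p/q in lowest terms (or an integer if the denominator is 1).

Let M_10 = max(S_0,...,S_10). Use the reflection principle: for j ≥ 1, #{paths with M_10 ≥ j} = #{S_10 ≥ j} + #{S_10 ≥ j+1}.
By reflection, #{M_10 ≥ 4} = #{S_10 ≥ 4} + #{S_10 ≥ 5} = 176 + 56 = 232.
#{M_10 ≥ 5} = #{S_10 ≥ 5} + #{S_10 ≥ 6} = 56 + 56 = 112.
#{M_10 = 4} = 232 - 112 = 120.
P(M_10 = 4) = 120/1024 = 15/128

Answer: 15/128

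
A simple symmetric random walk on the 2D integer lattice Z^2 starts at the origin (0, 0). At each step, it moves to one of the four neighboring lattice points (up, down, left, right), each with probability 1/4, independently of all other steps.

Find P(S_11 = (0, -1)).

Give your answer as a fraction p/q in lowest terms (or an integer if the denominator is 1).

Answer: 53361/1048576

Derivation:
Let h be the number of horizontal steps (so 11-h are vertical). To end at (0,-1) need (h+0)/2 right-steps and ((11-h)-1)/2 up-steps.
Sum over h with 0 ≤ h ≤ 10, h ≡ 0 (mod 2), 11-h ≡ 1 (mod 2):
h=0: C(11,0)·C(0,0)·C(11,5) = 1·1·462 = 462
h=2: C(11,2)·C(2,1)·C(9,4) = 55·2·126 = 13860
h=4: C(11,4)·C(4,2)·C(7,3) = 330·6·35 = 69300
h=6: C(11,6)·C(6,3)·C(5,2) = 462·20·10 = 92400
h=8: C(11,8)·C(8,4)·C(3,1) = 165·70·3 = 34650
h=10: C(11,10)·C(10,5)·C(1,0) = 11·252·1 = 2772
Total favorable: 213444
Total paths: 4^11 = 4194304
P = 213444/4194304 = 53361/1048576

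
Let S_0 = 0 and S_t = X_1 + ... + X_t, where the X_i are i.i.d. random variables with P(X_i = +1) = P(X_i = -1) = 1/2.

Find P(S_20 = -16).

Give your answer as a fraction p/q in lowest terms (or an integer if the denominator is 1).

To reach position -16 after 20 steps: need 2 steps of +1 and 18 of -1.
Favorable paths: C(20,2) = 190
Total paths: 2^20 = 1048576
P = 190/1048576 = 95/524288

Answer: 95/524288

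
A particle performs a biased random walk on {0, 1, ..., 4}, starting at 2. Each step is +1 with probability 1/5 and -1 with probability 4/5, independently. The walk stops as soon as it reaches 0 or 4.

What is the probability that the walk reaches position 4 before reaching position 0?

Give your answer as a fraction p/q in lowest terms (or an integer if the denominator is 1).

Biased walk: p = 1/5, q = 4/5, r = q/p = 4
Gambler's ruin: P(hit 4 before 0 | start at 2) = (1 - r^a)/(1 - r^N)
r^2 = 16; r^4 = 256
P = (1 - 16) / (1 - 256) = -15 / -255 = 1/17

Answer: 1/17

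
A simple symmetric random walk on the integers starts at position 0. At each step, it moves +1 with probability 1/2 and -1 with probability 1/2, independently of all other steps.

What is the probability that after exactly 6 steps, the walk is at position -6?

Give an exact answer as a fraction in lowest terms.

To reach position -6 after 6 steps: need 0 steps of +1 and 6 of -1.
Favorable paths: C(6,0) = 1
Total paths: 2^6 = 64
P = 1/64 = 1/64

Answer: 1/64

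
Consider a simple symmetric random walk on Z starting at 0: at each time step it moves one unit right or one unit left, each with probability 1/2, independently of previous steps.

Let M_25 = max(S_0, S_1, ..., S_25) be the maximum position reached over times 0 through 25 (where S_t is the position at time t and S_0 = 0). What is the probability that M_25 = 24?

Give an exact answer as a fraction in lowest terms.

Let M_25 = max(S_0,...,S_25). Use the reflection principle: for j ≥ 1, #{paths with M_25 ≥ j} = #{S_25 ≥ j} + #{S_25 ≥ j+1}.
By reflection, #{M_25 ≥ 24} = #{S_25 ≥ 24} + #{S_25 ≥ 25} = 1 + 1 = 2.
#{M_25 ≥ 25} = #{S_25 ≥ 25} + #{S_25 ≥ 26} = 1 + 0 = 1.
#{M_25 = 24} = 2 - 1 = 1.
P(M_25 = 24) = 1/33554432 = 1/33554432

Answer: 1/33554432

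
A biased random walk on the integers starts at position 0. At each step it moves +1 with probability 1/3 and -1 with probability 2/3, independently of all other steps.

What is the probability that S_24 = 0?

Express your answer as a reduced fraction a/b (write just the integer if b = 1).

Answer: 11076222976/282429536481

Derivation:
To be at 0 after 24 steps: need exactly 12 steps of +1 and 12 of -1.
Number of such sequences: C(24,12) = 2704156
Each has probability (1/3)^12 · (2/3)^12 = 4096/282429536481
P = 2704156 · 4096/282429536481 = 11076222976/282429536481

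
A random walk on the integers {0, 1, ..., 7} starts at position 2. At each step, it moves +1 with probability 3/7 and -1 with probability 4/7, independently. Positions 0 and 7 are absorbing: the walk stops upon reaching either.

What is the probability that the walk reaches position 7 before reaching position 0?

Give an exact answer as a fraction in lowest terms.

Answer: 1701/14197

Derivation:
Biased walk: p = 3/7, q = 4/7, r = q/p = 4/3
Gambler's ruin: P(hit 7 before 0 | start at 2) = (1 - r^a)/(1 - r^N)
r^2 = 16/9; r^7 = 16384/2187
P = (1 - 16/9) / (1 - 16384/2187) = -7/9 / -14197/2187 = 1701/14197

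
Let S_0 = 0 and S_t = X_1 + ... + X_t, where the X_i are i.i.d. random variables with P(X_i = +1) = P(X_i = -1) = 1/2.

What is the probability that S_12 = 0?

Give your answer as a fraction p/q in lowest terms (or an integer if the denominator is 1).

To return to 0 after 12 steps: need exactly 6 steps of +1 and 6 of -1.
Favorable paths: C(12,6) = 924
Total paths: 2^12 = 4096
P = 924/4096 = 231/1024

Answer: 231/1024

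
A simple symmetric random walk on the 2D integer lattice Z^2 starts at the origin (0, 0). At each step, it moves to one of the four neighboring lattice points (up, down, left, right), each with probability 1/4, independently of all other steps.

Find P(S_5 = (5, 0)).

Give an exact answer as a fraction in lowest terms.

Answer: 1/1024

Derivation:
Let h be the number of horizontal steps (so 5-h are vertical). To end at (5,0) need (h+5)/2 right-steps and ((5-h)+0)/2 up-steps.
Sum over h with 5 ≤ h ≤ 5, h ≡ 1 (mod 2), 5-h ≡ 0 (mod 2):
h=5: C(5,5)·C(5,5)·C(0,0) = 1·1·1 = 1
Total favorable: 1
Total paths: 4^5 = 1024
P = 1/1024 = 1/1024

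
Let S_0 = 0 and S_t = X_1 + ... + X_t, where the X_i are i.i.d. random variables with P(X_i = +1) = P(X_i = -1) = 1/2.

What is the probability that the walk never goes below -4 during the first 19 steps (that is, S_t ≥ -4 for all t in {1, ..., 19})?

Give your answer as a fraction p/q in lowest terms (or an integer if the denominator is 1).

Answer: 96577/131072

Derivation:
Let f(t,s) = #length-t paths at position s with S_1..S_t all ≥ -4.
f(t,s) = f(t-1,s-1) + f(t-1,s+1) for s ≥ -4; f(t,s) = 0 for s < -4.
t=0: f(0,0)=1
t=1: f(1,-1)=1 f(1,1)=1
t=2: f(2,-2)=1 f(2,0)=2 f(2,2)=1
t=3: f(3,-3)=1 f(3,-1)=3 f(3,1)=3 f(3,3)=1
t=4: f(4,-4)=1 f(4,-2)=4 f(4,0)=6 f(4,2)=4 f(4,4)=1
t=5: f(5,-3)=5 f(5,-1)=10 f(5,1)=10 f(5,3)=5 f(5,5)=1
t=6: f(6,-4)=5 f(6,-2)=15 f(6,0)=20 f(6,2)=15 f(6,4)=6 f(6,6)=1
t=7: f(7,-3)=20 f(7,-1)=35 f(7,1)=35 f(7,3)=21 f(7,5)=7 f(7,7)=1
t=8: f(8,-4)=20 f(8,-2)=55 f(8,0)=70 f(8,2)=56 f(8,4)=28 f(8,6)=8 f(8,8)=1
t=9: f(9,-3)=75 f(9,-1)=125 f(9,1)=126 f(9,3)=84 f(9,5)=36 f(9,7)=9 f(9,9)=1
t=10: f(10,-4)=75 f(10,-2)=200 f(10,0)=251 f(10,2)=210 f(10,4)=120 f(10,6)=45 f(10,8)=10 f(10,10)=1
t=11: f(11,-3)=275 f(11,-1)=451 f(11,1)=461 f(11,3)=330 f(11,5)=165 f(11,7)=55 f(11,9)=11 f(11,11)=1
t=12: f(12,-4)=275 f(12,-2)=726 f(12,0)=912 f(12,2)=791 f(12,4)=495 f(12,6)=220 f(12,8)=66 f(12,10)=12 f(12,12)=1
t=13: f(13,-3)=1001 f(13,-1)=1638 f(13,1)=1703 f(13,3)=1286 f(13,5)=715 f(13,7)=286 f(13,9)=78 f(13,11)=13 f(13,13)=1
t=14: f(14,-4)=1001 f(14,-2)=2639 f(14,0)=3341 f(14,2)=2989 f(14,4)=2001 f(14,6)=1001 f(14,8)=364 f(14,10)=91 f(14,12)=14 f(14,14)=1
t=15: f(15,-3)=3640 f(15,-1)=5980 f(15,1)=6330 f(15,3)=4990 f(15,5)=3002 f(15,7)=1365 f(15,9)=455 f(15,11)=105 f(15,13)=15 f(15,15)=1
t=16: f(16,-4)=3640 f(16,-2)=9620 f(16,0)=12310 f(16,2)=11320 f(16,4)=7992 f(16,6)=4367 f(16,8)=1820 f(16,10)=560 f(16,12)=120 f(16,14)=16 f(16,16)=1
t=17: f(17,-3)=13260 f(17,-1)=21930 f(17,1)=23630 f(17,3)=19312 f(17,5)=12359 f(17,7)=6187 f(17,9)=2380 f(17,11)=680 f(17,13)=136 f(17,15)=17 f(17,17)=1
t=18: f(18,-4)=13260 f(18,-2)=35190 f(18,0)=45560 f(18,2)=42942 f(18,4)=31671 f(18,6)=18546 f(18,8)=8567 f(18,10)=3060 f(18,12)=816 f(18,14)=153 f(18,16)=18 f(18,18)=1
t=19: f(19,-3)=48450 f(19,-1)=80750 f(19,1)=88502 f(19,3)=74613 f(19,5)=50217 f(19,7)=27113 f(19,9)=11627 f(19,11)=3876 f(19,13)=969 f(19,15)=171 f(19,17)=19 f(19,19)=1
Σ_s f(19,s) = 386308
P = 386308/524288 = 96577/131072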